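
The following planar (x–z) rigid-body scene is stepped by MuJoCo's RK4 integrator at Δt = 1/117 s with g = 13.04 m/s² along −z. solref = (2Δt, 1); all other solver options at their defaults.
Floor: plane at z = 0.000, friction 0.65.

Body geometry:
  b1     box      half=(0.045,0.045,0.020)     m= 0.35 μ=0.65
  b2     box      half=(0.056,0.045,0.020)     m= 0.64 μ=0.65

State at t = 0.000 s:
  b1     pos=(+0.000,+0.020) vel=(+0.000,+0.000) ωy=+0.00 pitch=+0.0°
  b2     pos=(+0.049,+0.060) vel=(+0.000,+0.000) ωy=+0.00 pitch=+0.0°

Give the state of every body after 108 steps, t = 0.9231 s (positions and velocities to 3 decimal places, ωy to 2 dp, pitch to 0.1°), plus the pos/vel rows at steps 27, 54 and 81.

State at t = 0.9231 s:
  b1     pos=(-0.001,+0.020) vel=(-0.002,+0.000) ωy=+0.00 pitch=+0.0°
  b2     pos=(+0.060,+0.052) vel=(+0.000,-0.001) ωy=-0.04 pitch=+41.0°

Key-timestep trajectory:
   step    t(s)  b1.x    b1.z    b1.vx   b1.vz   b2.x    b2.z    b2.vx   b2.vz 
     27  0.2308   +0.000  +0.020  +0.000  +0.000   +0.065  +0.054  -0.038  +0.011
     54  0.4615   -0.001  +0.020  -0.002  +0.000   +0.060  +0.052  +0.000  -0.001
     81  0.6923   -0.001  +0.020  -0.002  +0.000   +0.060  +0.052  +0.000  -0.001


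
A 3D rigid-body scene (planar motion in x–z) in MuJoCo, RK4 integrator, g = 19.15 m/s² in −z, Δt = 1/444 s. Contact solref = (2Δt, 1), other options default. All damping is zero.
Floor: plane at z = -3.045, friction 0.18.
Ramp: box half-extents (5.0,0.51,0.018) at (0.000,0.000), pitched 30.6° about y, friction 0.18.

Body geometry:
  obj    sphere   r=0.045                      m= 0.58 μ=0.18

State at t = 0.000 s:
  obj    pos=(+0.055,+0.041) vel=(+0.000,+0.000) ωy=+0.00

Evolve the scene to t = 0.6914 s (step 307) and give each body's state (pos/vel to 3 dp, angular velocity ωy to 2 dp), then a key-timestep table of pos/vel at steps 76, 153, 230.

State at t = 0.6914 s:
  obj    pos=(+1.488,-0.807) vel=(+4.144,-2.451) ωy=+106.97

Key-timestep trajectory:
   step    t(s)  obj.x    obj.z    obj.vx   obj.vz 
     76  0.1712   +0.143  -0.011  +1.026  -0.607
    153  0.3446   +0.411  -0.170  +2.066  -1.222
    230  0.5180   +0.859  -0.435  +3.105  -1.836


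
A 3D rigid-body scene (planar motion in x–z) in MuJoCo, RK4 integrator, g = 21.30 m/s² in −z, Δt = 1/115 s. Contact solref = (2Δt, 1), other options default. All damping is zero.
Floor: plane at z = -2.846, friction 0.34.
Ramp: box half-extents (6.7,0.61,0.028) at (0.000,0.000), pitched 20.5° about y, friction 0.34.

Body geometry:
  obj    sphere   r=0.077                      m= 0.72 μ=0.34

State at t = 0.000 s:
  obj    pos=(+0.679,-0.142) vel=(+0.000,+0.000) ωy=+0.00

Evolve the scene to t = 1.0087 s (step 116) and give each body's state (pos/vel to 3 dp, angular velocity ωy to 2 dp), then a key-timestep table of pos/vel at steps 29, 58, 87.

State at t = 1.0087 s:
  obj    pos=(+3.218,-1.091) vel=(+5.034,-1.882) ωy=+69.79

Key-timestep trajectory:
   step    t(s)  obj.x    obj.z    obj.vx   obj.vz 
     29  0.2522   +0.838  -0.201  +1.259  -0.471
     58  0.5043   +1.314  -0.379  +2.517  -0.941
     87  0.7565   +2.107  -0.676  +3.776  -1.412


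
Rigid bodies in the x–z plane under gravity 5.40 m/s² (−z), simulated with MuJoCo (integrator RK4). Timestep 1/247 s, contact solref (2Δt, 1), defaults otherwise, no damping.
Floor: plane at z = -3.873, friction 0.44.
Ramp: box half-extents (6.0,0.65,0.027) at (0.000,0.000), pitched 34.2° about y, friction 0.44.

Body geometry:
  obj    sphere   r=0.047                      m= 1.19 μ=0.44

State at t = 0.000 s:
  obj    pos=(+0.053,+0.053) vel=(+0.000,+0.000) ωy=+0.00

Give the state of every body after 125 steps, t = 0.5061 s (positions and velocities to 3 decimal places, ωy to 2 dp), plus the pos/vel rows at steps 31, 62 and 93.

State at t = 0.5061 s:
  obj    pos=(+0.283,-0.103) vel=(+0.908,-0.617) ωy=+23.34

Key-timestep trajectory:
   step    t(s)  obj.x    obj.z    obj.vx   obj.vz 
     31  0.1255   +0.067  +0.044  +0.225  -0.153
     62  0.2510   +0.110  +0.015  +0.450  -0.306
     93  0.3765   +0.180  -0.033  +0.675  -0.459


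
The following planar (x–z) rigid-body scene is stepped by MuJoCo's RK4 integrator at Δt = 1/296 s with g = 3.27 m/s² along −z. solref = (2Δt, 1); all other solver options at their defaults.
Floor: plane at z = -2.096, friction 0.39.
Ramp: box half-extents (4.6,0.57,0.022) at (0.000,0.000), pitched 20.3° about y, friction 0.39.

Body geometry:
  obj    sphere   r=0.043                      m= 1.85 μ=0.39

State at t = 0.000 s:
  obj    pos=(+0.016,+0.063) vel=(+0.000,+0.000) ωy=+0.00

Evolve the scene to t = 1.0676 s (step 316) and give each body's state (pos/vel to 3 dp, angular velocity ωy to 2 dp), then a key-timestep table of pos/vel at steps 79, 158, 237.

State at t = 1.0676 s:
  obj    pos=(+0.449,-0.097) vel=(+0.811,-0.300) ωy=+20.12

Key-timestep trajectory:
   step    t(s)  obj.x    obj.z    obj.vx   obj.vz 
     79  0.2669   +0.043  +0.053  +0.203  -0.075
    158  0.5338   +0.124  +0.023  +0.406  -0.150
    237  0.8007   +0.260  -0.027  +0.609  -0.225


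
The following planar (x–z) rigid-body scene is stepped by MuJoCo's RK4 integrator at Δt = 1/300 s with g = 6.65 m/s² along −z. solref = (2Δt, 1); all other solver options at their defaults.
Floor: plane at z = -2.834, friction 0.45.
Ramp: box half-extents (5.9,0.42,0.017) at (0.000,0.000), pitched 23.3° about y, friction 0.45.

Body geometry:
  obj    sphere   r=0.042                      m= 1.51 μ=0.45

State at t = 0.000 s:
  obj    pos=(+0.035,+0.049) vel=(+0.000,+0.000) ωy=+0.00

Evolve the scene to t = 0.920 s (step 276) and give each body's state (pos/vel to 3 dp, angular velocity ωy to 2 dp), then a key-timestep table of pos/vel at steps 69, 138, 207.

State at t = 0.920 s:
  obj    pos=(+0.765,-0.265) vel=(+1.588,-0.684) ωy=+41.15

Key-timestep trajectory:
   step    t(s)  obj.x    obj.z    obj.vx   obj.vz 
     69  0.2300   +0.081  +0.029  +0.397  -0.171
    138  0.4600   +0.218  -0.030  +0.794  -0.342
    207  0.6900   +0.446  -0.128  +1.191  -0.513


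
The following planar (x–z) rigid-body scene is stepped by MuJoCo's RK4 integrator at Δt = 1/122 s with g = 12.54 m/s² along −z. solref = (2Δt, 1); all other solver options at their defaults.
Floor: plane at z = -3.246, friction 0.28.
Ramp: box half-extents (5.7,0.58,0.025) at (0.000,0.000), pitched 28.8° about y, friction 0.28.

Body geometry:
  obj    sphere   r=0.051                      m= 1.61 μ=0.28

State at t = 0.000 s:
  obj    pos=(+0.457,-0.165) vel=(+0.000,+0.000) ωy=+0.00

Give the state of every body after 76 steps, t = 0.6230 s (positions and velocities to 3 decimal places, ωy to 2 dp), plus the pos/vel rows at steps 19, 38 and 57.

State at t = 0.6230 s:
  obj    pos=(+1.191,-0.568) vel=(+2.356,-1.295) ωy=+52.68

Key-timestep trajectory:
   step    t(s)  obj.x    obj.z    obj.vx   obj.vz 
     19  0.1557   +0.503  -0.190  +0.589  -0.324
     38  0.3115   +0.641  -0.266  +1.178  -0.648
     57  0.4672   +0.870  -0.392  +1.767  -0.971


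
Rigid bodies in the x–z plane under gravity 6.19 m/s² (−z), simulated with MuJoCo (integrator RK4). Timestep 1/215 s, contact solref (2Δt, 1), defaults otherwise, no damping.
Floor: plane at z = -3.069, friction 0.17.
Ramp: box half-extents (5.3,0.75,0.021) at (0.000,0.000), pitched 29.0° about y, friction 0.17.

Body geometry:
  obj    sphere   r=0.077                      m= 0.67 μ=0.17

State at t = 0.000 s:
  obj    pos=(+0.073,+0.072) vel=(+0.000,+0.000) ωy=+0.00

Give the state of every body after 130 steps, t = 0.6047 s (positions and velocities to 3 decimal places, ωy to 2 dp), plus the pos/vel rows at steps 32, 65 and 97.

State at t = 0.6047 s:
  obj    pos=(+0.416,-0.118) vel=(+1.134,-0.628) ωy=+16.82

Key-timestep trajectory:
   step    t(s)  obj.x    obj.z    obj.vx   obj.vz 
     32  0.1488   +0.094  +0.060  +0.279  -0.155
     65  0.3023   +0.159  +0.024  +0.567  -0.314
     97  0.4512   +0.264  -0.034  +0.846  -0.469


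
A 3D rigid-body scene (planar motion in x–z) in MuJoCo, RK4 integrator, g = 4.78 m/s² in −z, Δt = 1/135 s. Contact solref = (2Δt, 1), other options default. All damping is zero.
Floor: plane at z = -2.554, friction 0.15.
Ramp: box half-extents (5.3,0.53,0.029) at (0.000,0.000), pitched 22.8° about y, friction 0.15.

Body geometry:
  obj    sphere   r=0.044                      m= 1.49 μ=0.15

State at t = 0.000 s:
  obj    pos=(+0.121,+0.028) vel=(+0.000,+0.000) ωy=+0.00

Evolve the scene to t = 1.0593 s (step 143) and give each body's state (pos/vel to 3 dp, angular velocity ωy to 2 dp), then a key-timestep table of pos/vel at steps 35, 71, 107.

State at t = 1.0593 s:
  obj    pos=(+0.806,-0.259) vel=(+1.292,-0.543) ωy=+31.84

Key-timestep trajectory:
   step    t(s)  obj.x    obj.z    obj.vx   obj.vz 
     35  0.2593   +0.162  +0.011  +0.316  -0.133
     71  0.5259   +0.290  -0.043  +0.642  -0.270
    107  0.7926   +0.504  -0.133  +0.967  -0.406


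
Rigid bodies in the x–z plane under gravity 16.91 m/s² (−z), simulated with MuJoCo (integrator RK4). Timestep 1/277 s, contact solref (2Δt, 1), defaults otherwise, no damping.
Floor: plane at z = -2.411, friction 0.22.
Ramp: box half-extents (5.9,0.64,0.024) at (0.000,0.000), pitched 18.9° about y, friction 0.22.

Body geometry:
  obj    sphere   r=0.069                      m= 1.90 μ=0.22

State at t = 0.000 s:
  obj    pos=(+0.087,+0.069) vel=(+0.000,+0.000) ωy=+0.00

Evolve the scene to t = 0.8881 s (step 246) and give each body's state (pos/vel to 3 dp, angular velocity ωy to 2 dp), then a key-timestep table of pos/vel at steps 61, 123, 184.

State at t = 0.8881 s:
  obj    pos=(+1.547,-0.431) vel=(+3.287,-1.126) ωy=+50.35

Key-timestep trajectory:
   step    t(s)  obj.x    obj.z    obj.vx   obj.vz 
     61  0.2202   +0.177  +0.038  +0.815  -0.279
    123  0.4440   +0.452  -0.056  +1.644  -0.563
    184  0.6643   +0.904  -0.211  +2.459  -0.842


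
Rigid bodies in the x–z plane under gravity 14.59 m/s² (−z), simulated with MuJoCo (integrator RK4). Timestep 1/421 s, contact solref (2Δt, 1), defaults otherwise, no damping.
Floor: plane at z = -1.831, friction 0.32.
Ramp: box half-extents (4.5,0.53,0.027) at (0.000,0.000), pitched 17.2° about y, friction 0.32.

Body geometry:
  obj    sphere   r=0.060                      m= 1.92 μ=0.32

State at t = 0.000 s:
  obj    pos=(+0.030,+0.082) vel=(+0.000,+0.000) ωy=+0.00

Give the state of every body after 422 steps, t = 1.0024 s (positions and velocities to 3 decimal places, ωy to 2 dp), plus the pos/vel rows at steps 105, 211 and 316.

State at t = 1.0024 s:
  obj    pos=(+1.509,-0.376) vel=(+2.951,-0.913) ωy=+51.48

Key-timestep trajectory:
   step    t(s)  obj.x    obj.z    obj.vx   obj.vz 
    105  0.2494   +0.122  +0.053  +0.734  -0.227
    211  0.5012   +0.400  -0.033  +1.476  -0.457
    316  0.7506   +0.859  -0.175  +2.210  -0.684


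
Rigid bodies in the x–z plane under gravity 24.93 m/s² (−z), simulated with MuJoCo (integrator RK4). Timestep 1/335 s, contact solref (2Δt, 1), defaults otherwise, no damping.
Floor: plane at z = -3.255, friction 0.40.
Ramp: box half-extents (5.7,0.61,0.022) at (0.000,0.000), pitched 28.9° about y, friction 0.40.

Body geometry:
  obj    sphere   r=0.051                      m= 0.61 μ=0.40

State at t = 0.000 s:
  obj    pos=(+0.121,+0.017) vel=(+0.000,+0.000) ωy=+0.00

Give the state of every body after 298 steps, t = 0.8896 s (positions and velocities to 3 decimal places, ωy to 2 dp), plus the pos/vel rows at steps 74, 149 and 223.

State at t = 0.8896 s:
  obj    pos=(+3.102,-1.629) vel=(+6.702,-3.700) ωy=+150.09

Key-timestep trajectory:
   step    t(s)  obj.x    obj.z    obj.vx   obj.vz 
     74  0.2209   +0.305  -0.085  +1.664  -0.919
    149  0.4448   +0.866  -0.395  +3.351  -1.850
    223  0.6657   +1.790  -0.905  +5.015  -2.769


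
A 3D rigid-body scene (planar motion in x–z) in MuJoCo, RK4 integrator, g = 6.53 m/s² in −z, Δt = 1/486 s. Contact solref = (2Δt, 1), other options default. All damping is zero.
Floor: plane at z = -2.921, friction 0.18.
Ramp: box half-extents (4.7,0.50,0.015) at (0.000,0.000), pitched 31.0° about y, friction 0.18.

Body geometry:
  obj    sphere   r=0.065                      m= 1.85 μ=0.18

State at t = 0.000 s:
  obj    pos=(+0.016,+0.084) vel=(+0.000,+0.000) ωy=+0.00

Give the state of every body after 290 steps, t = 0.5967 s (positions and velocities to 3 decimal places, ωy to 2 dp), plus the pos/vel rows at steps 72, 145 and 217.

State at t = 0.5967 s:
  obj    pos=(+0.383,-0.137) vel=(+1.229,-0.738) ωy=+22.05

Key-timestep trajectory:
   step    t(s)  obj.x    obj.z    obj.vx   obj.vz 
     72  0.1481   +0.039  +0.070  +0.305  -0.183
    145  0.2984   +0.108  +0.029  +0.614  -0.369
    217  0.4465   +0.221  -0.040  +0.920  -0.553


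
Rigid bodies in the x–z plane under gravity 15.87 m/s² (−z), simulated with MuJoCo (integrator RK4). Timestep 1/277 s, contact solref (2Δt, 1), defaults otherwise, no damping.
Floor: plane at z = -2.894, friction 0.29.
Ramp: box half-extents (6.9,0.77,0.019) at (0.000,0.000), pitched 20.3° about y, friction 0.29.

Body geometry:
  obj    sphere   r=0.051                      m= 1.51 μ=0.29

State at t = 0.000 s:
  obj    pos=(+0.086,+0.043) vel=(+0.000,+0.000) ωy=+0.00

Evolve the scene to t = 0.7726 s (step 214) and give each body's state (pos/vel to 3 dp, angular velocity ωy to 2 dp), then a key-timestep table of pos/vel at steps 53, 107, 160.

State at t = 0.7726 s:
  obj    pos=(+1.187,-0.364) vel=(+2.850,-1.054) ωy=+59.57

Key-timestep trajectory:
   step    t(s)  obj.x    obj.z    obj.vx   obj.vz 
     53  0.1913   +0.154  +0.018  +0.706  -0.261
    107  0.3863   +0.361  -0.059  +1.425  -0.527
    160  0.5776   +0.701  -0.185  +2.131  -0.788


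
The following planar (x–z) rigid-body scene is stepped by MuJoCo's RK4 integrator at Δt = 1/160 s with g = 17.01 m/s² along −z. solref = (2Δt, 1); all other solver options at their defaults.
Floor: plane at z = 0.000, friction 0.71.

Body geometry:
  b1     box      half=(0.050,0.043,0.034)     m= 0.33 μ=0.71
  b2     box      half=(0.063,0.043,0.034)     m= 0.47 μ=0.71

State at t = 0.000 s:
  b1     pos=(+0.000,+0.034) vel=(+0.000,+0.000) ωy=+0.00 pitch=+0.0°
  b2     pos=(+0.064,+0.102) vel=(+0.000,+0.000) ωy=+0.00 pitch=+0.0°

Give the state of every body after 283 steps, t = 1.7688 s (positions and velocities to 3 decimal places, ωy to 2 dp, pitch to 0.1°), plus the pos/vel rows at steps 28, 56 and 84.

State at t = 1.7688 s:
  b1     pos=(+0.000,+0.034) vel=(+0.000,+0.000) ωy=+0.00 pitch=+0.0°
  b2     pos=(+0.126,+0.063) vel=(+0.000,+0.000) ωy=+0.00 pitch=+90.0°

Key-timestep trajectory:
   step    t(s)  b1.x    b1.z    b1.vx   b1.vz   b2.x    b2.z    b2.vx   b2.vz 
     28  0.1750   +0.000  +0.034  +0.000  +0.000   +0.102  +0.069  +0.451  +0.028
     56  0.3500   +0.000  +0.034  +0.000  +0.000   +0.140  +0.069  -0.100  -0.028
     84  0.5250   +0.000  +0.034  +0.000  +0.000   +0.128  +0.063  +0.084  +0.054


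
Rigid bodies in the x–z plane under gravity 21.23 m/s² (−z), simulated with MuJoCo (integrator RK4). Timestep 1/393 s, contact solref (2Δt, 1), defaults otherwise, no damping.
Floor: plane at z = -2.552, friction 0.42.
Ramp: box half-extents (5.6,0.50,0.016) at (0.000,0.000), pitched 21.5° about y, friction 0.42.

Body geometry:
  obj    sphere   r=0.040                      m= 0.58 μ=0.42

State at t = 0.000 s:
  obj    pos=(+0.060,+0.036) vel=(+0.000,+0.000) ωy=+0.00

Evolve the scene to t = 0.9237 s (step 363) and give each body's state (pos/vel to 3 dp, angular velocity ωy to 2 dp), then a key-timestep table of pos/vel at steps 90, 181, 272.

State at t = 0.9237 s:
  obj    pos=(+2.266,-0.832) vel=(+4.776,-1.881) ωy=+128.33

Key-timestep trajectory:
   step    t(s)  obj.x    obj.z    obj.vx   obj.vz 
     90  0.2290   +0.196  -0.017  +1.184  -0.466
    181  0.4606   +0.609  -0.180  +2.382  -0.938
    272  0.6921   +1.299  -0.451  +3.579  -1.410


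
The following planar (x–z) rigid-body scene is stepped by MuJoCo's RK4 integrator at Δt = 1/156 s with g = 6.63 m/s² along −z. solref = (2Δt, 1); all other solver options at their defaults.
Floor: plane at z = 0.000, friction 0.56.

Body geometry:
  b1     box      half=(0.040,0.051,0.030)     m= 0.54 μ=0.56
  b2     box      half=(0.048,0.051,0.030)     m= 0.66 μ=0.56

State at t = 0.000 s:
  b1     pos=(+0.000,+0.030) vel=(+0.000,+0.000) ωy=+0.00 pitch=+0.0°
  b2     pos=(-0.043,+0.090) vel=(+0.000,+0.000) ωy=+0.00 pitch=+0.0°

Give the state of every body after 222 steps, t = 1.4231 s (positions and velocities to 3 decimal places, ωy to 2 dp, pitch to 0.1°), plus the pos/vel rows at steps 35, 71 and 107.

State at t = 1.4231 s:
  b1     pos=(+0.000,+0.030) vel=(+0.000,+0.000) ωy=+0.00 pitch=+0.0°
  b2     pos=(-0.166,+0.030) vel=(+0.000,+0.000) ωy=+0.00 pitch=+180.0°

Key-timestep trajectory:
   step    t(s)  b1.x    b1.z    b1.vx   b1.vz   b2.x    b2.z    b2.vx   b2.vz 
     35  0.2244   +0.000  +0.030  +0.000  +0.000   -0.054  +0.087  -0.127  -0.061
     71  0.4551   +0.000  +0.030  +0.000  +0.000   -0.103  +0.055  -0.171  +0.029
    107  0.6859   +0.000  +0.030  +0.000  +0.000   -0.135  +0.053  -0.199  -0.069


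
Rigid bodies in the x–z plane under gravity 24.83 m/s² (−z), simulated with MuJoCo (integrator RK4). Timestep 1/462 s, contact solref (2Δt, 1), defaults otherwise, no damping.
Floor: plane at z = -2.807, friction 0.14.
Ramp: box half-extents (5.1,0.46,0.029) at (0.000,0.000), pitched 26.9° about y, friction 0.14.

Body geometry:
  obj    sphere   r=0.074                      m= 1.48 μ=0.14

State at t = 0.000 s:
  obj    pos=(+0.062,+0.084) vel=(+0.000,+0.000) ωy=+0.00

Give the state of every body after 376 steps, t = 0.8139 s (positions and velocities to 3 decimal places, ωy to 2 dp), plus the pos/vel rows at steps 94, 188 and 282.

State at t = 0.8139 s:
  obj    pos=(+2.465,-1.135) vel=(+5.904,-2.995) ωy=+85.21

Key-timestep trajectory:
   step    t(s)  obj.x    obj.z    obj.vx   obj.vz 
     94  0.2035   +0.212  +0.008  +1.479  -0.740
    188  0.4069   +0.663  -0.221  +2.956  -1.487
    282  0.6104   +1.414  -0.602  +4.424  -2.258


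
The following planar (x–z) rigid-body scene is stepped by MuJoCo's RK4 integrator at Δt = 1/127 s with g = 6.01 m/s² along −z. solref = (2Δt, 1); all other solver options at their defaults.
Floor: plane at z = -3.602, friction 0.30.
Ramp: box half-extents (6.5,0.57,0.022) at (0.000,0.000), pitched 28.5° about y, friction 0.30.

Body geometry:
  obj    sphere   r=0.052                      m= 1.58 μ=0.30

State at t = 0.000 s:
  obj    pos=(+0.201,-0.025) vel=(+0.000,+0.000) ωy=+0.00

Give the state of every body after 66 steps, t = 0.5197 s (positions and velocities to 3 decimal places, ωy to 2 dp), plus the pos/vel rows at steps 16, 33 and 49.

State at t = 0.5197 s:
  obj    pos=(+0.444,-0.157) vel=(+0.936,-0.508) ωy=+20.46

Key-timestep trajectory:
   step    t(s)  obj.x    obj.z    obj.vx   obj.vz 
     16  0.1260   +0.215  -0.033  +0.227  -0.123
     33  0.2598   +0.262  -0.058  +0.468  -0.254
     49  0.3858   +0.335  -0.098  +0.695  -0.377


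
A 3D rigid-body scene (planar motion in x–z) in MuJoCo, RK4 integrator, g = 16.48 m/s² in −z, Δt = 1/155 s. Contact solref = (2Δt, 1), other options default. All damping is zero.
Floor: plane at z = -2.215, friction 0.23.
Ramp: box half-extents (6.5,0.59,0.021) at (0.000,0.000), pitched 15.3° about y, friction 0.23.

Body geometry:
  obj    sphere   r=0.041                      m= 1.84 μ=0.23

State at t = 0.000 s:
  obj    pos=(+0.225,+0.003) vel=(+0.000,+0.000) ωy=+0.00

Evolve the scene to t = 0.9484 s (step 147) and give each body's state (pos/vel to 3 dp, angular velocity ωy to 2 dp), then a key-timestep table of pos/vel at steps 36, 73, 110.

State at t = 0.9484 s:
  obj    pos=(+1.572,-0.366) vel=(+2.841,-0.777) ωy=+71.83

Key-timestep trajectory:
   step    t(s)  obj.x    obj.z    obj.vx   obj.vz 
     36  0.2323   +0.306  -0.019  +0.696  -0.190
     73  0.4710   +0.557  -0.088  +1.411  -0.386
    110  0.7097   +0.979  -0.204  +2.126  -0.582


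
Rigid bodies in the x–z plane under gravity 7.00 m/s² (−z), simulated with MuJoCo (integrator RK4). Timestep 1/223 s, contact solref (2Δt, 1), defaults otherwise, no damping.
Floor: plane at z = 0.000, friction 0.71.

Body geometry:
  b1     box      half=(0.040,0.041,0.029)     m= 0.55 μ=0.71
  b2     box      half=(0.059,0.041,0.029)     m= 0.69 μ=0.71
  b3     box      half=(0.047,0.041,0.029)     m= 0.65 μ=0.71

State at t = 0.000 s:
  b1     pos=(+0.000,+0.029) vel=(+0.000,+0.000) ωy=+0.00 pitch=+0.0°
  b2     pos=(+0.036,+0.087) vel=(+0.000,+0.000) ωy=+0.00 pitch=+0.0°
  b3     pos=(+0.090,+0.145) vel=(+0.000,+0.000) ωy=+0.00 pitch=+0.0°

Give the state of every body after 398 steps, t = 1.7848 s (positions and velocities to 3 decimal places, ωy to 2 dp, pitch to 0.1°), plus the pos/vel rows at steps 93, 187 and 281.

State at t = 1.7848 s:
  b1     pos=(+0.000,+0.029) vel=(+0.000,+0.000) ωy=+0.00 pitch=+0.0°
  b2     pos=(+0.091,+0.059) vel=(+0.000,+0.000) ωy=+0.00 pitch=+90.0°
  b3     pos=(+0.181,+0.047) vel=(+0.000,+0.000) ωy=+0.00 pitch=+90.0°

Key-timestep trajectory:
   step    t(s)  b1.x    b1.z    b1.vx   b1.vz   b2.x    b2.z    b2.vx   b2.vz   b3.x    b3.z    b3.vx   b3.vz 
     93  0.4170   +0.000  +0.029  +0.000  +0.000   +0.106  +0.064  +0.183  +0.031   +0.191  +0.052  +0.116  +0.045
    187  0.8386   +0.000  +0.029  +0.000  +0.000   +0.117  +0.066  -0.092  -0.004   +0.187  +0.050  -0.114  -0.049
    281  1.2601   +0.000  +0.029  +0.000  +0.000   +0.093  +0.059  +0.108  +0.069   +0.181  +0.047  +0.000  +0.000


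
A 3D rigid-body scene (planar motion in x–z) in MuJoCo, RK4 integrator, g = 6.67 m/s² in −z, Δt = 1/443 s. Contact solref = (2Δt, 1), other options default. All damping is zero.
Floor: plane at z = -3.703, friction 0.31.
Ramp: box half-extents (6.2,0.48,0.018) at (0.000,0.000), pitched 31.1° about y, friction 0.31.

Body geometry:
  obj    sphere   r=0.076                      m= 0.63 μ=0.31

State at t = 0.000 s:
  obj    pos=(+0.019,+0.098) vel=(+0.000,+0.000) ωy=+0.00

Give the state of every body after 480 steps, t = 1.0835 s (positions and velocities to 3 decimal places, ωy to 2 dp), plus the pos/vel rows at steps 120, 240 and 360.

State at t = 1.0835 s:
  obj    pos=(+1.256,-0.648) vel=(+2.283,-1.377) ωy=+35.08

Key-timestep trajectory:
   step    t(s)  obj.x    obj.z    obj.vx   obj.vz 
    120  0.2709   +0.096  +0.052  +0.571  -0.344
    240  0.5418   +0.328  -0.088  +1.142  -0.689
    360  0.8126   +0.715  -0.322  +1.712  -1.033


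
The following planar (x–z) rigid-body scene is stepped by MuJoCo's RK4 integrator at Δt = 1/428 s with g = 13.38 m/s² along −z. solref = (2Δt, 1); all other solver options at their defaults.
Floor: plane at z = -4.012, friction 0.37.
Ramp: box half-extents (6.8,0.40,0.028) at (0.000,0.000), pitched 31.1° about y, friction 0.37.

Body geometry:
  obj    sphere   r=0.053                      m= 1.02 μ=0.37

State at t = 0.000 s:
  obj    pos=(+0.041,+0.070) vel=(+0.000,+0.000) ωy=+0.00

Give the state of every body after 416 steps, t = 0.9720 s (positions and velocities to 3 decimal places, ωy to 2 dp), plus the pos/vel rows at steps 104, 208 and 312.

State at t = 0.9720 s:
  obj    pos=(+2.038,-1.135) vel=(+4.109,-2.478) ωy=+90.52

Key-timestep trajectory:
   step    t(s)  obj.x    obj.z    obj.vx   obj.vz 
    104  0.2430   +0.166  -0.005  +1.027  -0.620
    208  0.4860   +0.540  -0.231  +2.054  -1.239
    312  0.7290   +1.164  -0.608  +3.081  -1.859


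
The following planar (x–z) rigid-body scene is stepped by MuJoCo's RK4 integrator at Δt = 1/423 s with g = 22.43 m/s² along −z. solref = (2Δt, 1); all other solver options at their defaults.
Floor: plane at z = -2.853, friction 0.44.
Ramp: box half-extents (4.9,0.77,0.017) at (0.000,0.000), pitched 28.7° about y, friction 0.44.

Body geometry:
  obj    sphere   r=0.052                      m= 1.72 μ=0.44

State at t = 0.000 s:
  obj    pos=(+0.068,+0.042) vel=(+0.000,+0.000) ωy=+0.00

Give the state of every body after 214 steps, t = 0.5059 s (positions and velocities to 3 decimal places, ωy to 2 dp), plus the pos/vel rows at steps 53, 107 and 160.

State at t = 0.5059 s:
  obj    pos=(+0.932,-0.431) vel=(+3.414,-1.869) ωy=+74.84

Key-timestep trajectory:
   step    t(s)  obj.x    obj.z    obj.vx   obj.vz 
     53  0.1253   +0.121  +0.012  +0.846  -0.463
    107  0.2530   +0.284  -0.077  +1.707  -0.935
    160  0.3783   +0.551  -0.223  +2.553  -1.398


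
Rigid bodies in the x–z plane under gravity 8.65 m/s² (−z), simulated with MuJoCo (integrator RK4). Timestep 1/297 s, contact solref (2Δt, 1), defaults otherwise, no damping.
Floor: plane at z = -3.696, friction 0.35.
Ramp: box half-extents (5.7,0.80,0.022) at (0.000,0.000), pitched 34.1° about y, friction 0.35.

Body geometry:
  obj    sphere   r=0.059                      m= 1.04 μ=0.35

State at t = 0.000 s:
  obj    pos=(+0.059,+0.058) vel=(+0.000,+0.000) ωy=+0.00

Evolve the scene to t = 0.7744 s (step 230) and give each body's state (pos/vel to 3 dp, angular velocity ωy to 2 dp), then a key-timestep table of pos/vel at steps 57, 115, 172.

State at t = 0.7744 s:
  obj    pos=(+0.919,-0.525) vel=(+2.221,-1.504) ωy=+45.46

Key-timestep trajectory:
   step    t(s)  obj.x    obj.z    obj.vx   obj.vz 
     57  0.1919   +0.112  +0.022  +0.551  -0.373
    115  0.3872   +0.274  -0.088  +1.111  -0.752
    172  0.5791   +0.540  -0.268  +1.661  -1.125


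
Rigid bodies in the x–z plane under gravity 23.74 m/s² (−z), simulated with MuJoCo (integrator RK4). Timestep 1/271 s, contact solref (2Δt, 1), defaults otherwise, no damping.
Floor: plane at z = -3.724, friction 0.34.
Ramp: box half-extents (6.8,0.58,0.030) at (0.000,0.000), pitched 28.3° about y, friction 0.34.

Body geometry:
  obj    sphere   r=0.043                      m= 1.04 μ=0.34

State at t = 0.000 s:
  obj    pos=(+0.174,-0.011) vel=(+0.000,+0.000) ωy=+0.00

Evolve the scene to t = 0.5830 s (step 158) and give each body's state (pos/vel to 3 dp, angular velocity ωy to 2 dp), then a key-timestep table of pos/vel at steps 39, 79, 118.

State at t = 0.5830 s:
  obj    pos=(+1.377,-0.659) vel=(+4.127,-2.222) ωy=+108.98

Key-timestep trajectory:
   step    t(s)  obj.x    obj.z    obj.vx   obj.vz 
     39  0.1439   +0.247  -0.050  +1.019  -0.549
     79  0.2915   +0.475  -0.173  +2.064  -1.111
    118  0.4354   +0.845  -0.372  +3.082  -1.660


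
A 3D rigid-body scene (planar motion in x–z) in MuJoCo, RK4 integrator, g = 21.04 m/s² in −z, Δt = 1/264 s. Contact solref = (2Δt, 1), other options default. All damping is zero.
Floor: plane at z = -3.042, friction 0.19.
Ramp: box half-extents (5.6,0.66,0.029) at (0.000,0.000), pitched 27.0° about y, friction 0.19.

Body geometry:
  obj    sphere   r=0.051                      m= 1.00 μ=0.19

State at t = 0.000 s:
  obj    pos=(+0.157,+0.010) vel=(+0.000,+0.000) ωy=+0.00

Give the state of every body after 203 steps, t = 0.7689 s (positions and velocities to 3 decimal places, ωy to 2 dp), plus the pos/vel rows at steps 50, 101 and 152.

State at t = 0.7689 s:
  obj    pos=(+1.954,-0.906) vel=(+4.675,-2.382) ωy=+102.84

Key-timestep trajectory:
   step    t(s)  obj.x    obj.z    obj.vx   obj.vz 
     50  0.1894   +0.266  -0.046  +1.152  -0.587
    101  0.3826   +0.602  -0.217  +2.326  -1.185
    152  0.5758   +1.165  -0.504  +3.500  -1.784


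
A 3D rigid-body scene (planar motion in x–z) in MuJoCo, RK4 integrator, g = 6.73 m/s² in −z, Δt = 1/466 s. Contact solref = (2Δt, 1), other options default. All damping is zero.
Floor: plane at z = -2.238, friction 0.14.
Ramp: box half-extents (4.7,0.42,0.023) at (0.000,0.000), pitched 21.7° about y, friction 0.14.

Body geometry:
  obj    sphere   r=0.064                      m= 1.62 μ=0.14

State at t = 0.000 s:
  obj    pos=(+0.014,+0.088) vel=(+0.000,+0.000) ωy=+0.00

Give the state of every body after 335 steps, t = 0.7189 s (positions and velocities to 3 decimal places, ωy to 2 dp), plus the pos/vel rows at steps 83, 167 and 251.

State at t = 0.7189 s:
  obj    pos=(+0.441,-0.082) vel=(+1.187,-0.472) ωy=+19.96

Key-timestep trajectory:
   step    t(s)  obj.x    obj.z    obj.vx   obj.vz 
     83  0.1781   +0.040  +0.078  +0.294  -0.117
    167  0.3584   +0.120  +0.046  +0.592  -0.236
    251  0.5386   +0.254  -0.007  +0.890  -0.354


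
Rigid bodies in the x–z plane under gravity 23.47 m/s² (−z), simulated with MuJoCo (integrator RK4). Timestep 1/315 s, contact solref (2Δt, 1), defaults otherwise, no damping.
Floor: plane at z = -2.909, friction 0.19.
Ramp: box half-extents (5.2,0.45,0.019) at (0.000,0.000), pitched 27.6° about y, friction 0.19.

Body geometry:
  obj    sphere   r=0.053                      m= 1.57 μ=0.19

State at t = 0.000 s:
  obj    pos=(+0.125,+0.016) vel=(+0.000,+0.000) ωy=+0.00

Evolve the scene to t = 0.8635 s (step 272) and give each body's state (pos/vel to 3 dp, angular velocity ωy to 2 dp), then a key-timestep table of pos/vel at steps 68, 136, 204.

State at t = 0.8635 s:
  obj    pos=(+2.691,-1.326) vel=(+5.944,-3.107) ωy=+126.51

Key-timestep trajectory:
   step    t(s)  obj.x    obj.z    obj.vx   obj.vz 
     68  0.2159   +0.285  -0.068  +1.486  -0.777
    136  0.4317   +0.767  -0.320  +2.972  -1.554
    204  0.6476   +1.569  -0.739  +4.458  -2.331


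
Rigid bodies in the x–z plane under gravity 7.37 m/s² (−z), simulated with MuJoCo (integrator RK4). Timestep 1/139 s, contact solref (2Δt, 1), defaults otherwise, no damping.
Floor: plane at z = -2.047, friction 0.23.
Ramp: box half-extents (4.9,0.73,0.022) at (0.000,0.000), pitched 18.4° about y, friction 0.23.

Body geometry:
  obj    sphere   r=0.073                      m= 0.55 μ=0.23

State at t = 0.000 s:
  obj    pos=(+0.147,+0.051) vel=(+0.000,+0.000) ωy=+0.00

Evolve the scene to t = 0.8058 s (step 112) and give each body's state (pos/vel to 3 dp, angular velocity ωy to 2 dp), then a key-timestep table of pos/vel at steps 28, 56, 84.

State at t = 0.8058 s:
  obj    pos=(+0.659,-0.119) vel=(+1.271,-0.423) ωy=+18.34

Key-timestep trajectory:
   step    t(s)  obj.x    obj.z    obj.vx   obj.vz 
     28  0.2014   +0.179  +0.041  +0.318  -0.106
     56  0.4029   +0.275  +0.009  +0.635  -0.211
     84  0.6043   +0.435  -0.045  +0.953  -0.317


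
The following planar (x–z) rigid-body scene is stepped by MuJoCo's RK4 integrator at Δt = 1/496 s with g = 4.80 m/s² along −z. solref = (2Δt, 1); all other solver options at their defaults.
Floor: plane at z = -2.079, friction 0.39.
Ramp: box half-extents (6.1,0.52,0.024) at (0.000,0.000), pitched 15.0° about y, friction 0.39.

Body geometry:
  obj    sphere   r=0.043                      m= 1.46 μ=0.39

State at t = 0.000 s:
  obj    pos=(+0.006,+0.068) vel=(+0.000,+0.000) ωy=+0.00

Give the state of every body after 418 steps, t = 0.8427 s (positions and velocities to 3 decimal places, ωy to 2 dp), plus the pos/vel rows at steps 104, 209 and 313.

State at t = 0.8427 s:
  obj    pos=(+0.310,-0.014) vel=(+0.722,-0.194) ωy=+17.39

Key-timestep trajectory:
   step    t(s)  obj.x    obj.z    obj.vx   obj.vz 
    104  0.2097   +0.025  +0.063  +0.180  -0.048
    209  0.4214   +0.082  +0.047  +0.361  -0.097
    313  0.6310   +0.177  +0.022  +0.541  -0.145


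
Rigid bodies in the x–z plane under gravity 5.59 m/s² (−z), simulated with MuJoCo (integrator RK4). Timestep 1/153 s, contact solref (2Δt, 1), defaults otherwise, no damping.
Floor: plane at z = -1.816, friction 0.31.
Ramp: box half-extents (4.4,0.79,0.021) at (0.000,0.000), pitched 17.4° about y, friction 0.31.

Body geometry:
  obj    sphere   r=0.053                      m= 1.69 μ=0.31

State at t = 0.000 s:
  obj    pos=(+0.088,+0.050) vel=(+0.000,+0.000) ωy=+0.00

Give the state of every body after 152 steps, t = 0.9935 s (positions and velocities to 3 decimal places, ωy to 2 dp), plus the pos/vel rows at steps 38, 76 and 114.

State at t = 0.9935 s:
  obj    pos=(+0.650,-0.126) vel=(+1.132,-0.355) ωy=+22.38

Key-timestep trajectory:
   step    t(s)  obj.x    obj.z    obj.vx   obj.vz 
     38  0.2484   +0.123  +0.039  +0.283  -0.089
     76  0.4967   +0.229  +0.006  +0.566  -0.177
    114  0.7451   +0.404  -0.049  +0.849  -0.266


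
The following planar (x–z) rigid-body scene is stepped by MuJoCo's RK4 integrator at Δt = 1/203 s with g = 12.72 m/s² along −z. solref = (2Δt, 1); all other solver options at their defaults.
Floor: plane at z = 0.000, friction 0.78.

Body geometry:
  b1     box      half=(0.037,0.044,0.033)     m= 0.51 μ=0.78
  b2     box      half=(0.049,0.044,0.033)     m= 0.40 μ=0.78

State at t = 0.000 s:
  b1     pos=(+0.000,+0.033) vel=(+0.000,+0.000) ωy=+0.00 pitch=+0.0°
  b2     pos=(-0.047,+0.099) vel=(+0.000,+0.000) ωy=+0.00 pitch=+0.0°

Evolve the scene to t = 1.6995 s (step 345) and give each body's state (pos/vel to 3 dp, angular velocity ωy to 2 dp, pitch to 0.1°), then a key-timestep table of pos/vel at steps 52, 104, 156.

State at t = 1.6995 s:
  b1     pos=(+0.000,+0.033) vel=(+0.000,+0.000) ωy=+0.00 pitch=+0.0°
  b2     pos=(-0.091,+0.049) vel=(+0.000,+0.000) ωy=+0.00 pitch=-90.0°

Key-timestep trajectory:
   step    t(s)  b1.x    b1.z    b1.vx   b1.vz   b2.x    b2.z    b2.vx   b2.vz 
     52  0.2562   +0.000  +0.033  +0.000  +0.000   -0.105  +0.056  -0.230  +0.104
    104  0.5123   +0.000  +0.033  +0.000  +0.000   -0.123  +0.059  -0.001  +0.000
    156  0.7685   +0.000  +0.033  +0.000  +0.000   -0.106  +0.056  +0.223  -0.069


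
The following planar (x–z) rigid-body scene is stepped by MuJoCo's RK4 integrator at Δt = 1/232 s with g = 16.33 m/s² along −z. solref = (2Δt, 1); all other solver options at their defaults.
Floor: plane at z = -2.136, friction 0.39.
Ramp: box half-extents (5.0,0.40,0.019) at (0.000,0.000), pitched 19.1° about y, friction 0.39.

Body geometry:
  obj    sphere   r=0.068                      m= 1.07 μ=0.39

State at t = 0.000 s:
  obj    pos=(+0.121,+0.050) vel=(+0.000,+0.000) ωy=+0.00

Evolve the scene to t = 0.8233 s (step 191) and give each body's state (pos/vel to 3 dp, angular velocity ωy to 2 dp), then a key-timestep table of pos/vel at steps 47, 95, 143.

State at t = 0.8233 s:
  obj    pos=(+1.343,-0.373) vel=(+2.969,-1.028) ωy=+46.20

Key-timestep trajectory:
   step    t(s)  obj.x    obj.z    obj.vx   obj.vz 
     47  0.2026   +0.195  +0.024  +0.731  -0.253
     95  0.4095   +0.423  -0.055  +1.477  -0.511
    143  0.6164   +0.806  -0.187  +2.223  -0.770


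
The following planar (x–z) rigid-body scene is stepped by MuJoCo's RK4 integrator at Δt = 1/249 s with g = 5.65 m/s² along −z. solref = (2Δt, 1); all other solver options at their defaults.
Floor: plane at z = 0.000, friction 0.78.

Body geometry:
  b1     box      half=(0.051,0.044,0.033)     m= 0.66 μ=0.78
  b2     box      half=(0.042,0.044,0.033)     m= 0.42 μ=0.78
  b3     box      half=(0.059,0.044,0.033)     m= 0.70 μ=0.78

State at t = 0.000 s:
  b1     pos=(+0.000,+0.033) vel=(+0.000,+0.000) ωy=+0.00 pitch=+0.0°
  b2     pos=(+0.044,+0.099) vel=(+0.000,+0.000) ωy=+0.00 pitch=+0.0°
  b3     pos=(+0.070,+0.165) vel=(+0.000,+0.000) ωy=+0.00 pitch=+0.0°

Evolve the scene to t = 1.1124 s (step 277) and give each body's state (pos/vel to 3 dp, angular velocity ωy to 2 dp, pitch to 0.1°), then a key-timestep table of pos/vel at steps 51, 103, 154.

State at t = 1.1124 s:
  b1     pos=(+0.000,+0.033) vel=(+0.000,+0.000) ωy=+0.00 pitch=+0.0°
  b2     pos=(+0.088,+0.042) vel=(+0.000,+0.000) ωy=+0.00 pitch=+90.0°
  b3     pos=(+0.277,+0.033) vel=(+0.000,+0.000) ωy=+0.00 pitch=+180.0°

Key-timestep trajectory:
   step    t(s)  b1.x    b1.z    b1.vx   b1.vz   b2.x    b2.z    b2.vx   b2.vz   b3.x    b3.z    b3.vx   b3.vz 
     51  0.2048   +0.000  +0.033  +0.000  +0.000   +0.050  +0.100  +0.064  +0.003   +0.086  +0.160  +0.179  -0.067
    103  0.4137   +0.000  +0.033  +0.000  +0.000   +0.078  +0.086  +0.202  -0.279   +0.151  +0.095  +0.372  -0.757
    154  0.6185   +0.000  +0.033  +0.000  +0.000   +0.088  +0.042  +0.020  +0.000   +0.228  +0.067  +0.328  -0.051


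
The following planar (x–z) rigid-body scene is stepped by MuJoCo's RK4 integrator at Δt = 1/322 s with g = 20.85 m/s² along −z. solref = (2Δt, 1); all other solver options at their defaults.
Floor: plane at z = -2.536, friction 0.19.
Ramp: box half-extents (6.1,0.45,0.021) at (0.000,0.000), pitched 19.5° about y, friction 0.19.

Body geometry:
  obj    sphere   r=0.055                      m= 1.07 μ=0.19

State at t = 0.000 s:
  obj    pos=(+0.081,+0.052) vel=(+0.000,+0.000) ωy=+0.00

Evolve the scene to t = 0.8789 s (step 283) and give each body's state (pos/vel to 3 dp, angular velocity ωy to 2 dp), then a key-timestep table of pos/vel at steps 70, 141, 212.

State at t = 0.8789 s:
  obj    pos=(+1.891,-0.589) vel=(+4.119,-1.459) ωy=+79.43

Key-timestep trajectory:
   step    t(s)  obj.x    obj.z    obj.vx   obj.vz 
     70  0.2174   +0.192  +0.013  +1.019  -0.361
    141  0.4379   +0.530  -0.107  +2.052  -0.727
    212  0.6584   +1.097  -0.308  +3.085  -1.093


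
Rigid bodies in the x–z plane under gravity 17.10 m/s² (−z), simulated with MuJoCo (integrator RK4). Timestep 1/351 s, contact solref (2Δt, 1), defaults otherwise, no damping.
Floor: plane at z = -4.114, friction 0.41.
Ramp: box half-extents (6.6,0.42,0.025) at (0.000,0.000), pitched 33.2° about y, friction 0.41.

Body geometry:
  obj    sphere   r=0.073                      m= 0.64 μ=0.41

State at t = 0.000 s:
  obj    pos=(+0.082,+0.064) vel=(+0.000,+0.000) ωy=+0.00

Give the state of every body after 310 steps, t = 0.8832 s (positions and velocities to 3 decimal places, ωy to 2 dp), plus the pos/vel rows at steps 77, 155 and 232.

State at t = 0.8832 s:
  obj    pos=(+2.265,-1.365) vel=(+4.943,-3.234) ωy=+80.91

Key-timestep trajectory:
   step    t(s)  obj.x    obj.z    obj.vx   obj.vz 
     77  0.2194   +0.217  -0.025  +1.228  -0.803
    155  0.4416   +0.628  -0.294  +2.471  -1.617
    232  0.6610   +1.304  -0.736  +3.699  -2.421


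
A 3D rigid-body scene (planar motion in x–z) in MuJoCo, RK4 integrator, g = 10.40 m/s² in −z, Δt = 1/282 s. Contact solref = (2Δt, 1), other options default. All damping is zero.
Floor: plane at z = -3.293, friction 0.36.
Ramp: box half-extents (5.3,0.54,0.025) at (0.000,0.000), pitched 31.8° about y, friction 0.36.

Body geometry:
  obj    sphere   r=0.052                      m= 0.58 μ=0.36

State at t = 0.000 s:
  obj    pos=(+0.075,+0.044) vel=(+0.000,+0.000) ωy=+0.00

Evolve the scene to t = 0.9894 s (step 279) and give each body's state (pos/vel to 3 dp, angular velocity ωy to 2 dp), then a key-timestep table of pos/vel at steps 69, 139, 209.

State at t = 0.9894 s:
  obj    pos=(+1.703,-0.966) vel=(+3.292,-2.041) ωy=+74.47

Key-timestep trajectory:
   step    t(s)  obj.x    obj.z    obj.vx   obj.vz 
     69  0.2447   +0.175  -0.018  +0.814  -0.505
    139  0.4929   +0.479  -0.207  +1.640  -1.017
    209  0.7411   +0.989  -0.523  +2.466  -1.529


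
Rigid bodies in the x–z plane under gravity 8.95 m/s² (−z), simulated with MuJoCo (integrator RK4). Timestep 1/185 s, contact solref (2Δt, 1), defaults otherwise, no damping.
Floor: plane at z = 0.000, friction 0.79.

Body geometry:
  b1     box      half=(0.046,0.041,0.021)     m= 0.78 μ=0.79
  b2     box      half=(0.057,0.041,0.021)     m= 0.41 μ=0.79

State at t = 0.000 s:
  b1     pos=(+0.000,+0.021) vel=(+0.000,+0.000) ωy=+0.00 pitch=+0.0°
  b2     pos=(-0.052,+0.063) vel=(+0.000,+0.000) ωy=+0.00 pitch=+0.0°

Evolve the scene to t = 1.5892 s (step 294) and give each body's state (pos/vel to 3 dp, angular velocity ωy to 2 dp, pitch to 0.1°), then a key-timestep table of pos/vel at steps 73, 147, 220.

State at t = 1.5892 s:
  b1     pos=(+0.000,+0.021) vel=(+0.000,+0.000) ωy=+0.00 pitch=+0.0°
  b2     pos=(-0.064,+0.054) vel=(+0.000,+0.000) ωy=+0.01 pitch=-41.5°

Key-timestep trajectory:
   step    t(s)  b1.x    b1.z    b1.vx   b1.vz   b2.x    b2.z    b2.vx   b2.vz 
     73  0.3946   +0.000  +0.021  +0.000  +0.000   -0.064  +0.054  +0.001  +0.003
    147  0.7946   +0.000  +0.021  +0.000  +0.000   -0.064  +0.054  +0.000  +0.000
    220  1.1892   +0.000  +0.021  +0.000  +0.000   -0.064  +0.054  +0.000  +0.000
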